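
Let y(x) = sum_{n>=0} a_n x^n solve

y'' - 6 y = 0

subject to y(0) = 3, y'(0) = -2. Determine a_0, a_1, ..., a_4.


Ansatz: y(x) = sum_{n>=0} a_n x^n, so y'(x) = sum_{n>=1} n a_n x^(n-1) and y''(x) = sum_{n>=2} n(n-1) a_n x^(n-2).
Substitute into P(x) y'' + Q(x) y' + R(x) y = 0 with P(x) = 1, Q(x) = 0, R(x) = -6, and match powers of x.
Initial conditions: a_0 = 3, a_1 = -2.
Setting the coefficient of each power of x to zero and solving order by order (substituting the coefficients already found):
  x^0: 2 a_2 - 6 a_0 = 0  ->  2 a_2 = 6 a_0 = 18  ->  a_2 = 9
  x^1: 6 a_3 - 6 a_1 = 0  ->  6 a_3 = 6 a_1 = -12  ->  a_3 = -2
  x^2: 12 a_4 - 6 a_2 = 0  ->  12 a_4 = 6 a_2 = 54  ->  a_4 = 9/2
Truncated series: y(x) = 3 - 2 x + 9 x^2 - 2 x^3 + (9/2) x^4 + O(x^5).

a_0 = 3; a_1 = -2; a_2 = 9; a_3 = -2; a_4 = 9/2


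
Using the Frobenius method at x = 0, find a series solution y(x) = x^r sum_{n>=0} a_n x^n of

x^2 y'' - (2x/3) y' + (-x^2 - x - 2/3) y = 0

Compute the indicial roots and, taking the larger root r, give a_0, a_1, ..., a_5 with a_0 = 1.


Write in Frobenius form y'' + (p(x)/x) y' + (q(x)/x^2) y = 0:
  p(x) = -2/3,  q(x) = -x^2 - x - 2/3.
Indicial equation: r(r-1) + (-2/3) r + (-2/3) = 0 -> roots r_1 = 2, r_2 = -1/3.
Take r = r_1 = 2. Let y(x) = x^r sum_{n>=0} a_n x^n with a_0 = 1.
Substitute y = x^r sum a_n x^n and match x^{r+n}. The recurrence is
  D(n) a_n - 1 a_{n-1} - 1 a_{n-2} = 0,  where D(n) = (r+n)(r+n-1) + (-2/3)(r+n) + (-2/3).
  a_n = [1 a_{n-1} + 1 a_{n-2}] / D(n).
Since the indicial polynomial factors as (r - r_1)(r - r_2), D(n) = (r_1 + n - r_1)(r_1 + n - r_2) = n(n + 7/3).
Evaluating step by step (a_0 = 1):
  n = 1: D(1) = 1(1 + 7/3) = 10/3; numerator = 1(1) = 1; a_1 = (1)/(10/3) = 3/10
  n = 2: D(2) = 2(2 + 7/3) = 26/3; numerator = 1(3/10) + 1(1) = 13/10; a_2 = (13/10)/(26/3) = 3/20
  n = 3: D(3) = 3(3 + 7/3) = 16; numerator = 1(3/20) + 1(3/10) = 9/20; a_3 = (9/20)/(16) = 9/320
  n = 4: D(4) = 4(4 + 7/3) = 76/3; numerator = 1(9/320) + 1(3/20) = 57/320; a_4 = (57/320)/(76/3) = 9/1280
  n = 5: D(5) = 5(5 + 7/3) = 110/3; numerator = 1(9/1280) + 1(9/320) = 9/256; a_5 = (9/256)/(110/3) = 27/28160

r = 2; a_0 = 1; a_1 = 3/10; a_2 = 3/20; a_3 = 9/320; a_4 = 9/1280; a_5 = 27/28160


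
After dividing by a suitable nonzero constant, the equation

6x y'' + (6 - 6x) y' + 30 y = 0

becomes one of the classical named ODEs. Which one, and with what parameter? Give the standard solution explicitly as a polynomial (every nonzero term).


All three coefficients share the factor 6; dividing through by 6 gives  x y'' + (1 - x) y' + 5 y = 0.
This matches the Laguerre equation x y'' + (1 - x) y' + n y = 0 with n = 5; the polynomial solution is L_5(x).
With y = sum_k a_k x^k, matching x^k gives (k+1)k a_{k+1} + (k+1) a_{k+1} - k a_k + n a_k = 0, i.e. (k+1)^2 a_{k+1} = (k - n) a_k = (k - 5) a_k. The right side vanishes at k = 5, so the series terminates at degree 5.
Standard normalization L_n(0) = 1 gives a_0 = 1. Work upward with a_{k+1} = (k - 5) a_k / (k+1)^2:
  a_1 = (0 - 5)(1) / 1^2 = -5/1 = -5
  a_2 = (1 - 5)(-5) / 2^2 = 20/4 = 5
  a_3 = (2 - 5)(5) / 3^2 = -15/9 = -5/3
  a_4 = (3 - 5)(-5/3) / 4^2 = (10/3)/16 = 5/24
  a_5 = (4 - 5)(5/24) / 5^2 = (-5/24)/25 = -1/120
Hence L_5(x) = -x^5/120 + 5 x^4/24 - 5 x^3/3 + 5 x^2 - 5 x + 1.

L_5(x); series = -x^5/120 + 5 x^4/24 - 5 x^3/3 + 5 x^2 - 5 x + 1


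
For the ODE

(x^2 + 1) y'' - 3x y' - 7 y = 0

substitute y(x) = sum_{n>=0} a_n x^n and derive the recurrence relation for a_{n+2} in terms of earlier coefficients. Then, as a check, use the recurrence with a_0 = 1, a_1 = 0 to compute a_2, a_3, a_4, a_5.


Substitute y = sum_n a_n x^n.
(1 + 1 x^2) y'' contributes (n+2)(n+1) a_{n+2} + n(n-1) a_n at x^n.
-3 x y'(x) contributes -3 n a_n at x^n.
-7 y(x) contributes -7 a_n at x^n.
Matching x^n: (n+2)(n+1) a_{n+2} + (n(n-1) - 3 n - 7) a_n = 0.
Thus a_{n+2} = (-n(n-1) + 3 n + 7) / ((n+1)(n+2)) * a_n.

Check with a_0 = 1, a_1 = 0 (apply the recurrence for n = 0, 1, 2, 3): a_0 = 1, a_1 = 0, a_2 = 7/2, a_3 = 0, a_4 = 77/24, a_5 = 0.

a_(n+2) = (-n(n-1) + 3 n + 7) / ((n+1)(n+2)) * a_n; check: a_0 = 1, a_1 = 0, a_2 = 7/2, a_3 = 0, a_4 = 77/24, a_5 = 0


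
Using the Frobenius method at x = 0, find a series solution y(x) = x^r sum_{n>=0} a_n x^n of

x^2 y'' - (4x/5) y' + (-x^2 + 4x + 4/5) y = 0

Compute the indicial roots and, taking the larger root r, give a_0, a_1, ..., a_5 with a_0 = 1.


Write in Frobenius form y'' + (p(x)/x) y' + (q(x)/x^2) y = 0:
  p(x) = -4/5,  q(x) = -x^2 + 4x + 4/5.
Indicial equation: r(r-1) + (-4/5) r + (4/5) = 0 -> roots r_1 = 1, r_2 = 4/5.
Take r = r_1 = 1. Let y(x) = x^r sum_{n>=0} a_n x^n with a_0 = 1.
Substitute y = x^r sum a_n x^n and match x^{r+n}. The recurrence is
  D(n) a_n + 4 a_{n-1} - 1 a_{n-2} = 0,  where D(n) = (r+n)(r+n-1) + (-4/5)(r+n) + (4/5).
  a_n = [-4 a_{n-1} + 1 a_{n-2}] / D(n).
Since the indicial polynomial factors as (r - r_1)(r - r_2), D(n) = (r_1 + n - r_1)(r_1 + n - r_2) = n(n + 1/5).
Evaluating step by step (a_0 = 1):
  n = 1: D(1) = 1(1 + 1/5) = 6/5; numerator = -4(1) = -4; a_1 = (-4)/(6/5) = -10/3
  n = 2: D(2) = 2(2 + 1/5) = 22/5; numerator = -4(-10/3) + 1(1) = 43/3; a_2 = (43/3)/(22/5) = 215/66
  n = 3: D(3) = 3(3 + 1/5) = 48/5; numerator = -4(215/66) + 1(-10/3) = -180/11; a_3 = (-180/11)/(48/5) = -75/44
  n = 4: D(4) = 4(4 + 1/5) = 84/5; numerator = -4(-75/44) + 1(215/66) = 665/66; a_4 = (665/66)/(84/5) = 475/792
  n = 5: D(5) = 5(5 + 1/5) = 26; numerator = -4(475/792) + 1(-75/44) = -1625/396; a_5 = (-1625/396)/(26) = -125/792

r = 1; a_0 = 1; a_1 = -10/3; a_2 = 215/66; a_3 = -75/44; a_4 = 475/792; a_5 = -125/792


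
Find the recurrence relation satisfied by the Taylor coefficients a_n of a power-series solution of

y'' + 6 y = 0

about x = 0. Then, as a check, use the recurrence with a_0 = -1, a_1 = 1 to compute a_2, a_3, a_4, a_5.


Substitute y = sum_n a_n x^n into y'' + (const) y = 0.
y''(x) = sum_{n>=0} (n+2)(n+1) a_{n+2} x^n.
The ODE becomes sum_n [(n+2)(n+1) a_{n+2} + 6 a_n] x^n = 0.
Setting each coefficient to zero gives the recurrence:
  (n+2)(n+1) a_{n+2} + 6 a_n = 0,
  a_{n+2} = -6 / ((n+1)(n+2)) a_n.

Check with a_0 = -1, a_1 = 1 (apply the recurrence for n = 0, 1, 2, 3): a_0 = -1, a_1 = 1, a_2 = 3, a_3 = -1, a_4 = -3/2, a_5 = 3/10.

a_{n+2} = -6/((n+1)(n+2)) * a_n; check: a_0 = -1, a_1 = 1, a_2 = 3, a_3 = -1, a_4 = -3/2, a_5 = 3/10


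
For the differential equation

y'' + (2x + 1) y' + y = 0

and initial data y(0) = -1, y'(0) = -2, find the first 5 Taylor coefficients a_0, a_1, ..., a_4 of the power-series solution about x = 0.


Ansatz: y(x) = sum_{n>=0} a_n x^n, so y'(x) = sum_{n>=1} n a_n x^(n-1) and y''(x) = sum_{n>=2} n(n-1) a_n x^(n-2).
Substitute into P(x) y'' + Q(x) y' + R(x) y = 0 with P(x) = 1, Q(x) = 2x + 1, R(x) = 1, and match powers of x.
Initial conditions: a_0 = -1, a_1 = -2.
Setting the coefficient of each power of x to zero and solving order by order (substituting the coefficients already found):
  x^0: 2 a_2 + a_1 + a_0 = 0  ->  2 a_2 = -a_1 - a_0 = 3  ->  a_2 = 3/2
  x^1: 6 a_3 + 2 a_2 + 3 a_1 = 0  ->  6 a_3 = -2 a_2 - 3 a_1 = 3  ->  a_3 = 1/2
  x^2: 12 a_4 + 3 a_3 + 5 a_2 = 0  ->  12 a_4 = -3 a_3 - 5 a_2 = -9  ->  a_4 = -3/4
Truncated series: y(x) = -1 - 2 x + (3/2) x^2 + (1/2) x^3 - (3/4) x^4 + O(x^5).

a_0 = -1; a_1 = -2; a_2 = 3/2; a_3 = 1/2; a_4 = -3/4


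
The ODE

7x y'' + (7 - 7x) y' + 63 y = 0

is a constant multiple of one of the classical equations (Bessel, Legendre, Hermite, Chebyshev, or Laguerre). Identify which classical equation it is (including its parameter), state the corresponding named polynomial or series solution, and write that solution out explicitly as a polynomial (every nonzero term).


All three coefficients share the factor 7; dividing through by 7 gives  x y'' + (1 - x) y' + 9 y = 0.
This matches the Laguerre equation x y'' + (1 - x) y' + n y = 0 with n = 9; the polynomial solution is L_9(x).
With y = sum_k a_k x^k, matching x^k gives (k+1)k a_{k+1} + (k+1) a_{k+1} - k a_k + n a_k = 0, i.e. (k+1)^2 a_{k+1} = (k - n) a_k = (k - 9) a_k. The right side vanishes at k = 9, so the series terminates at degree 9.
Standard normalization L_n(0) = 1 gives a_0 = 1. Work upward with a_{k+1} = (k - 9) a_k / (k+1)^2:
  a_1 = (0 - 9)(1) / 1^2 = -9/1 = -9
  a_2 = (1 - 9)(-9) / 2^2 = 72/4 = 18
  a_3 = (2 - 9)(18) / 3^2 = -126/9 = -14
  a_4 = (3 - 9)(-14) / 4^2 = 84/16 = 21/4
  a_5 = (4 - 9)(21/4) / 5^2 = (-105/4)/25 = -21/20
  a_6 = (5 - 9)(-21/20) / 6^2 = (21/5)/36 = 7/60
  a_7 = (6 - 9)(7/60) / 7^2 = (-7/20)/49 = -1/140
  a_8 = (7 - 9)(-1/140) / 8^2 = (1/70)/64 = 1/4480
  a_9 = (8 - 9)(1/4480) / 9^2 = (-1/4480)/81 = -1/362880
Hence L_9(x) = -x^9/362880 + x^8/4480 - x^7/140 + 7 x^6/60 - 21 x^5/20 + 21 x^4/4 - 14 x^3 + 18 x^2 - 9 x + 1.

L_9(x); series = -x^9/362880 + x^8/4480 - x^7/140 + 7 x^6/60 - 21 x^5/20 + 21 x^4/4 - 14 x^3 + 18 x^2 - 9 x + 1


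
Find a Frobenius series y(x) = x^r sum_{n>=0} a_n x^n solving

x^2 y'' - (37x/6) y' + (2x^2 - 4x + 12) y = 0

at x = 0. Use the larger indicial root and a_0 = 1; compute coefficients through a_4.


Write in Frobenius form y'' + (p(x)/x) y' + (q(x)/x^2) y = 0:
  p(x) = -37/6,  q(x) = 2x^2 - 4x + 12.
Indicial equation: r(r-1) + (-37/6) r + (12) = 0 -> roots r_1 = 9/2, r_2 = 8/3.
Take r = r_1 = 9/2. Let y(x) = x^r sum_{n>=0} a_n x^n with a_0 = 1.
Substitute y = x^r sum a_n x^n and match x^{r+n}. The recurrence is
  D(n) a_n - 4 a_{n-1} + 2 a_{n-2} = 0,  where D(n) = (r+n)(r+n-1) + (-37/6)(r+n) + (12).
  a_n = [4 a_{n-1} - 2 a_{n-2}] / D(n).
Since the indicial polynomial factors as (r - r_1)(r - r_2), D(n) = (r_1 + n - r_1)(r_1 + n - r_2) = n(n + 11/6).
Evaluating step by step (a_0 = 1):
  n = 1: D(1) = 1(1 + 11/6) = 17/6; numerator = 4(1) = 4; a_1 = (4)/(17/6) = 24/17
  n = 2: D(2) = 2(2 + 11/6) = 23/3; numerator = 4(24/17) - 2(1) = 62/17; a_2 = (62/17)/(23/3) = 186/391
  n = 3: D(3) = 3(3 + 11/6) = 29/2; numerator = 4(186/391) - 2(24/17) = -360/391; a_3 = (-360/391)/(29/2) = -720/11339
  n = 4: D(4) = 4(4 + 11/6) = 70/3; numerator = 4(-720/11339) - 2(186/391) = -804/667; a_4 = (-804/667)/(70/3) = -1206/23345

r = 9/2; a_0 = 1; a_1 = 24/17; a_2 = 186/391; a_3 = -720/11339; a_4 = -1206/23345


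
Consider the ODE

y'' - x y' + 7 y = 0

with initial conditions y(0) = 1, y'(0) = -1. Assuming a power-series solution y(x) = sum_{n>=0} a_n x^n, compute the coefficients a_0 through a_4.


Ansatz: y(x) = sum_{n>=0} a_n x^n, so y'(x) = sum_{n>=1} n a_n x^(n-1) and y''(x) = sum_{n>=2} n(n-1) a_n x^(n-2).
Substitute into P(x) y'' + Q(x) y' + R(x) y = 0 with P(x) = 1, Q(x) = -x, R(x) = 7, and match powers of x.
Initial conditions: a_0 = 1, a_1 = -1.
Setting the coefficient of each power of x to zero and solving order by order (substituting the coefficients already found):
  x^0: 2 a_2 + 7 a_0 = 0  ->  2 a_2 = -7 a_0 = -7  ->  a_2 = -7/2
  x^1: 6 a_3 + 6 a_1 = 0  ->  6 a_3 = -6 a_1 = 6  ->  a_3 = 1
  x^2: 12 a_4 + 5 a_2 = 0  ->  12 a_4 = -5 a_2 = 35/2  ->  a_4 = 35/24
Truncated series: y(x) = 1 - x - (7/2) x^2 + x^3 + (35/24) x^4 + O(x^5).

a_0 = 1; a_1 = -1; a_2 = -7/2; a_3 = 1; a_4 = 35/24


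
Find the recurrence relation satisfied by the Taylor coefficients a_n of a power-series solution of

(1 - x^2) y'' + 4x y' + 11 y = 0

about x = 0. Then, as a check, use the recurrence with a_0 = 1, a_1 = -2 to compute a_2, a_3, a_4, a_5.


Substitute y = sum_n a_n x^n.
(1 - 1 x^2) y'' contributes (n+2)(n+1) a_{n+2} - n(n-1) a_n at x^n.
4 x y'(x) contributes 4 n a_n at x^n.
11 y(x) contributes 11 a_n at x^n.
Matching x^n: (n+2)(n+1) a_{n+2} + (-n(n-1) + 4 n + 11) a_n = 0.
Thus a_{n+2} = (n(n-1) - 4 n - 11) / ((n+1)(n+2)) * a_n.

Check with a_0 = 1, a_1 = -2 (apply the recurrence for n = 0, 1, 2, 3): a_0 = 1, a_1 = -2, a_2 = -11/2, a_3 = 5, a_4 = 187/24, a_5 = -17/4.

a_(n+2) = (n(n-1) - 4 n - 11) / ((n+1)(n+2)) * a_n; check: a_0 = 1, a_1 = -2, a_2 = -11/2, a_3 = 5, a_4 = 187/24, a_5 = -17/4


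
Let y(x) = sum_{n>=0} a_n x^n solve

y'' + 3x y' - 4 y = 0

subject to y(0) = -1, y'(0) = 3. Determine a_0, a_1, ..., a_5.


Ansatz: y(x) = sum_{n>=0} a_n x^n, so y'(x) = sum_{n>=1} n a_n x^(n-1) and y''(x) = sum_{n>=2} n(n-1) a_n x^(n-2).
Substitute into P(x) y'' + Q(x) y' + R(x) y = 0 with P(x) = 1, Q(x) = 3x, R(x) = -4, and match powers of x.
Initial conditions: a_0 = -1, a_1 = 3.
Setting the coefficient of each power of x to zero and solving order by order (substituting the coefficients already found):
  x^0: 2 a_2 - 4 a_0 = 0  ->  2 a_2 = 4 a_0 = -4  ->  a_2 = -2
  x^1: 6 a_3 - a_1 = 0  ->  6 a_3 = a_1 = 3  ->  a_3 = 1/2
  x^2: 12 a_4 + 2 a_2 = 0  ->  12 a_4 = -2 a_2 = 4  ->  a_4 = 1/3
  x^3: 20 a_5 + 5 a_3 = 0  ->  20 a_5 = -5 a_3 = -5/2  ->  a_5 = -1/8
Truncated series: y(x) = -1 + 3 x - 2 x^2 + (1/2) x^3 + (1/3) x^4 - (1/8) x^5 + O(x^6).

a_0 = -1; a_1 = 3; a_2 = -2; a_3 = 1/2; a_4 = 1/3; a_5 = -1/8


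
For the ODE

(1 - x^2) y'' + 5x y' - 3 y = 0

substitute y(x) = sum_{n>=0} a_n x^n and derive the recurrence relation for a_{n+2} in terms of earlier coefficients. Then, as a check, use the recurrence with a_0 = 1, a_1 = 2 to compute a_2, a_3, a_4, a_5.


Substitute y = sum_n a_n x^n.
(1 - 1 x^2) y'' contributes (n+2)(n+1) a_{n+2} - n(n-1) a_n at x^n.
5 x y'(x) contributes 5 n a_n at x^n.
-3 y(x) contributes -3 a_n at x^n.
Matching x^n: (n+2)(n+1) a_{n+2} + (-n(n-1) + 5 n - 3) a_n = 0.
Thus a_{n+2} = (n(n-1) - 5 n + 3) / ((n+1)(n+2)) * a_n.

Check with a_0 = 1, a_1 = 2 (apply the recurrence for n = 0, 1, 2, 3): a_0 = 1, a_1 = 2, a_2 = 3/2, a_3 = -2/3, a_4 = -5/8, a_5 = 1/5.

a_(n+2) = (n(n-1) - 5 n + 3) / ((n+1)(n+2)) * a_n; check: a_0 = 1, a_1 = 2, a_2 = 3/2, a_3 = -2/3, a_4 = -5/8, a_5 = 1/5


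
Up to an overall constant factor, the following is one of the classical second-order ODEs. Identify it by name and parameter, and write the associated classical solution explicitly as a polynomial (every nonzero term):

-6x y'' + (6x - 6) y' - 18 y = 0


All three coefficients share the factor -6; dividing through by -6 gives  x y'' + (1 - x) y' + 3 y = 0.
This matches the Laguerre equation x y'' + (1 - x) y' + n y = 0 with n = 3; the polynomial solution is L_3(x).
With y = sum_k a_k x^k, matching x^k gives (k+1)k a_{k+1} + (k+1) a_{k+1} - k a_k + n a_k = 0, i.e. (k+1)^2 a_{k+1} = (k - n) a_k = (k - 3) a_k. The right side vanishes at k = 3, so the series terminates at degree 3.
Standard normalization L_n(0) = 1 gives a_0 = 1. Work upward with a_{k+1} = (k - 3) a_k / (k+1)^2:
  a_1 = (0 - 3)(1) / 1^2 = -3/1 = -3
  a_2 = (1 - 3)(-3) / 2^2 = 6/4 = 3/2
  a_3 = (2 - 3)(3/2) / 3^2 = (-3/2)/9 = -1/6
Hence L_3(x) = -x^3/6 + 3 x^2/2 - 3 x + 1.

L_3(x); series = -x^3/6 + 3 x^2/2 - 3 x + 1


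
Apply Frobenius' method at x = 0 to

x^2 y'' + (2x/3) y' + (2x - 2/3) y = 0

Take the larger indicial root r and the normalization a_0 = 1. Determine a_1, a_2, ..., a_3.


Write in Frobenius form y'' + (p(x)/x) y' + (q(x)/x^2) y = 0:
  p(x) = 2/3,  q(x) = 2x - 2/3.
Indicial equation: r(r-1) + (2/3) r + (-2/3) = 0 -> roots r_1 = 1, r_2 = -2/3.
Take r = r_1 = 1. Let y(x) = x^r sum_{n>=0} a_n x^n with a_0 = 1.
Substitute y = x^r sum a_n x^n and match x^{r+n}. The recurrence is
  D(n) a_n + 2 a_{n-1} = 0,  where D(n) = (r+n)(r+n-1) + (2/3)(r+n) + (-2/3).
  a_n = -2 / D(n) * a_{n-1}.
Since the indicial polynomial factors as (r - r_1)(r - r_2), D(n) = (r_1 + n - r_1)(r_1 + n - r_2) = n(n + 5/3).
Evaluating step by step (a_0 = 1):
  n = 1: D(1) = 1(1 + 5/3) = 8/3; numerator = -2(1) = -2; a_1 = (-2)/(8/3) = -3/4
  n = 2: D(2) = 2(2 + 5/3) = 22/3; numerator = -2(-3/4) = 3/2; a_2 = (3/2)/(22/3) = 9/44
  n = 3: D(3) = 3(3 + 5/3) = 14; numerator = -2(9/44) = -9/22; a_3 = (-9/22)/(14) = -9/308

r = 1; a_0 = 1; a_1 = -3/4; a_2 = 9/44; a_3 = -9/308


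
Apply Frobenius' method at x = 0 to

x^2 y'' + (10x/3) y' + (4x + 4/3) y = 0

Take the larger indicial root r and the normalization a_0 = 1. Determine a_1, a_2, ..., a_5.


Write in Frobenius form y'' + (p(x)/x) y' + (q(x)/x^2) y = 0:
  p(x) = 10/3,  q(x) = 4x + 4/3.
Indicial equation: r(r-1) + (10/3) r + (4/3) = 0 -> roots r_1 = -1, r_2 = -4/3.
Take r = r_1 = -1. Let y(x) = x^r sum_{n>=0} a_n x^n with a_0 = 1.
Substitute y = x^r sum a_n x^n and match x^{r+n}. The recurrence is
  D(n) a_n + 4 a_{n-1} = 0,  where D(n) = (r+n)(r+n-1) + (10/3)(r+n) + (4/3).
  a_n = -4 / D(n) * a_{n-1}.
Since the indicial polynomial factors as (r - r_1)(r - r_2), D(n) = (r_1 + n - r_1)(r_1 + n - r_2) = n(n + 1/3).
Evaluating step by step (a_0 = 1):
  n = 1: D(1) = 1(1 + 1/3) = 4/3; numerator = -4(1) = -4; a_1 = (-4)/(4/3) = -3
  n = 2: D(2) = 2(2 + 1/3) = 14/3; numerator = -4(-3) = 12; a_2 = (12)/(14/3) = 18/7
  n = 3: D(3) = 3(3 + 1/3) = 10; numerator = -4(18/7) = -72/7; a_3 = (-72/7)/(10) = -36/35
  n = 4: D(4) = 4(4 + 1/3) = 52/3; numerator = -4(-36/35) = 144/35; a_4 = (144/35)/(52/3) = 108/455
  n = 5: D(5) = 5(5 + 1/3) = 80/3; numerator = -4(108/455) = -432/455; a_5 = (-432/455)/(80/3) = -81/2275

r = -1; a_0 = 1; a_1 = -3; a_2 = 18/7; a_3 = -36/35; a_4 = 108/455; a_5 = -81/2275


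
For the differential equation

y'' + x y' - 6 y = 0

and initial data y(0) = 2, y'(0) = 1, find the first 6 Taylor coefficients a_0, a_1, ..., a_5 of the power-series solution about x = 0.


Ansatz: y(x) = sum_{n>=0} a_n x^n, so y'(x) = sum_{n>=1} n a_n x^(n-1) and y''(x) = sum_{n>=2} n(n-1) a_n x^(n-2).
Substitute into P(x) y'' + Q(x) y' + R(x) y = 0 with P(x) = 1, Q(x) = x, R(x) = -6, and match powers of x.
Initial conditions: a_0 = 2, a_1 = 1.
Setting the coefficient of each power of x to zero and solving order by order (substituting the coefficients already found):
  x^0: 2 a_2 - 6 a_0 = 0  ->  2 a_2 = 6 a_0 = 12  ->  a_2 = 6
  x^1: 6 a_3 - 5 a_1 = 0  ->  6 a_3 = 5 a_1 = 5  ->  a_3 = 5/6
  x^2: 12 a_4 - 4 a_2 = 0  ->  12 a_4 = 4 a_2 = 24  ->  a_4 = 2
  x^3: 20 a_5 - 3 a_3 = 0  ->  20 a_5 = 3 a_3 = 5/2  ->  a_5 = 1/8
Truncated series: y(x) = 2 + x + 6 x^2 + (5/6) x^3 + 2 x^4 + (1/8) x^5 + O(x^6).

a_0 = 2; a_1 = 1; a_2 = 6; a_3 = 5/6; a_4 = 2; a_5 = 1/8


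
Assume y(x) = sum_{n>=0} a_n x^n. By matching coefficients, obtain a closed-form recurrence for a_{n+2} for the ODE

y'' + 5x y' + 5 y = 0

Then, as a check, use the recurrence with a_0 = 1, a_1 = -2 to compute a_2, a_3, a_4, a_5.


Substitute y = sum_n a_n x^n.
y''(x) has coefficient (n+2)(n+1) a_{n+2} at x^n;
5 x y'(x) has coefficient 5 n a_n at x^n (shift);
5 y(x) has coefficient 5 a_n at x^n.
Matching x^n: (n+2)(n+1) a_{n+2} + (5n + 5) a_n = 0.
Thus a_{n+2} = (-5n - 5) / ((n+1)(n+2)) * a_n.

Check with a_0 = 1, a_1 = -2 (apply the recurrence for n = 0, 1, 2, 3): a_0 = 1, a_1 = -2, a_2 = -5/2, a_3 = 10/3, a_4 = 25/8, a_5 = -10/3.

a_(n+2) = (-5n - 5) / ((n+1)(n+2)) * a_n; check: a_0 = 1, a_1 = -2, a_2 = -5/2, a_3 = 10/3, a_4 = 25/8, a_5 = -10/3


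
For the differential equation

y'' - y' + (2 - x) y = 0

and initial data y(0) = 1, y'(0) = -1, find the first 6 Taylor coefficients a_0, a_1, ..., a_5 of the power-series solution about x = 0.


Ansatz: y(x) = sum_{n>=0} a_n x^n, so y'(x) = sum_{n>=1} n a_n x^(n-1) and y''(x) = sum_{n>=2} n(n-1) a_n x^(n-2).
Substitute into P(x) y'' + Q(x) y' + R(x) y = 0 with P(x) = 1, Q(x) = -1, R(x) = 2 - x, and match powers of x.
Initial conditions: a_0 = 1, a_1 = -1.
Setting the coefficient of each power of x to zero and solving order by order (substituting the coefficients already found):
  x^0: 2 a_2 - a_1 + 2 a_0 = 0  ->  2 a_2 = a_1 - 2 a_0 = -3  ->  a_2 = -3/2
  x^1: 6 a_3 - 2 a_2 + 2 a_1 - a_0 = 0  ->  6 a_3 = 2 a_2 - 2 a_1 + a_0 = 0  ->  a_3 = 0
  x^2: 12 a_4 - 3 a_3 + 2 a_2 - a_1 = 0  ->  12 a_4 = 3 a_3 - 2 a_2 + a_1 = 2  ->  a_4 = 1/6
  x^3: 20 a_5 - 4 a_4 + 2 a_3 - a_2 = 0  ->  20 a_5 = 4 a_4 - 2 a_3 + a_2 = -5/6  ->  a_5 = -1/24
Truncated series: y(x) = 1 - x - (3/2) x^2 + (1/6) x^4 - (1/24) x^5 + O(x^6).

a_0 = 1; a_1 = -1; a_2 = -3/2; a_3 = 0; a_4 = 1/6; a_5 = -1/24


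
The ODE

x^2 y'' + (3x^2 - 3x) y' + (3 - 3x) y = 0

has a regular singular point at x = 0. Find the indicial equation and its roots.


Divide by x^2 to reach normal form y'' + P_1(x) y' + P_2(x) y = 0 with P_1(x) = 3 - 3/x and P_2(x) = -3/x + 3/x^2.
x = 0 is a singular point because the y'-coefficient 3 - 3/x has a pole at x = 0 and the y-coefficient -3/x + 3/x^2 has a pole at x = 0.
It is a regular singular point because x P_1(x) = p(x) = 3x - 3 and x^2 P_2(x) = q(x) = 3 - 3x are polynomials, hence analytic at x = 0.
p(0) = -3,  q(0) = 3.
Indicial equation: r(r-1) + p(0) r + q(0) = 0, i.e. r^2 + (p(0) - 1) r + q(0) = 0, i.e. r^2 - 4 r + 3 = 0.
Discriminant: (-4)^2 - 4(3) = 4, so r = (4 ± 2)/2.
Solving: r_1 = 3, r_2 = 1.

indicial: r^2 - 4 r + 3 = 0; roots r_1 = 3, r_2 = 1


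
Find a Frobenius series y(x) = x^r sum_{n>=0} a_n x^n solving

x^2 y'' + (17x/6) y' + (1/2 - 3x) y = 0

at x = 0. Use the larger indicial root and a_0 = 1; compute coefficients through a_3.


Write in Frobenius form y'' + (p(x)/x) y' + (q(x)/x^2) y = 0:
  p(x) = 17/6,  q(x) = 1/2 - 3x.
Indicial equation: r(r-1) + (17/6) r + (1/2) = 0 -> roots r_1 = -1/3, r_2 = -3/2.
Take r = r_1 = -1/3. Let y(x) = x^r sum_{n>=0} a_n x^n with a_0 = 1.
Substitute y = x^r sum a_n x^n and match x^{r+n}. The recurrence is
  D(n) a_n - 3 a_{n-1} = 0,  where D(n) = (r+n)(r+n-1) + (17/6)(r+n) + (1/2).
  a_n = 3 / D(n) * a_{n-1}.
Since the indicial polynomial factors as (r - r_1)(r - r_2), D(n) = (r_1 + n - r_1)(r_1 + n - r_2) = n(n + 7/6).
Evaluating step by step (a_0 = 1):
  n = 1: D(1) = 1(1 + 7/6) = 13/6; numerator = 3(1) = 3; a_1 = (3)/(13/6) = 18/13
  n = 2: D(2) = 2(2 + 7/6) = 19/3; numerator = 3(18/13) = 54/13; a_2 = (54/13)/(19/3) = 162/247
  n = 3: D(3) = 3(3 + 7/6) = 25/2; numerator = 3(162/247) = 486/247; a_3 = (486/247)/(25/2) = 972/6175

r = -1/3; a_0 = 1; a_1 = 18/13; a_2 = 162/247; a_3 = 972/6175


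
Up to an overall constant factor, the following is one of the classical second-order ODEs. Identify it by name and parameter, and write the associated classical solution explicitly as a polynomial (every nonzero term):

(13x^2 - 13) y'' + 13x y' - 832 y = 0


All three coefficients share the factor -13; dividing through by -13 gives  (1 - x^2) y'' - x y' + 64 y = 0.
This matches the Chebyshev equation (1 - x^2) y'' - x y' + n^2 y = 0 (note the -x y' term, not -2x y') with n^2 = 64, so n = 8; the polynomial solution is T_8(x).
With y = sum_k a_k x^k, matching x^k gives (k+2)(k+1) a_{k+2} = (k^2 - n^2) a_k = (k - 8)(k + 8) a_k. The right side vanishes at k = 8, so the series with the parity of 8 terminates at degree 8.
Standard normalization: leading coefficient of T_n is 2^(n-1), so a_8 = 2^7 = 128. Work downward with a_k = (k+1)(k+2) a_{k+2} / ((k - 8)(k + 8)):
  a_6 = (7)(8)(128) / ((6 - 8)(6 + 8)) = 7168/(-28) = -256
  a_4 = (5)(6)(-256) / ((4 - 8)(4 + 8)) = -7680/(-48) = 160
  a_2 = (3)(4)(160) / ((2 - 8)(2 + 8)) = 1920/(-60) = -32
  a_0 = (1)(2)(-32) / ((0 - 8)(0 + 8)) = -64/(-64) = 1
Hence T_8(x) = 128 x^8 - 256 x^6 + 160 x^4 - 32 x^2 + 1.

T_8(x); series = 128 x^8 - 256 x^6 + 160 x^4 - 32 x^2 + 1


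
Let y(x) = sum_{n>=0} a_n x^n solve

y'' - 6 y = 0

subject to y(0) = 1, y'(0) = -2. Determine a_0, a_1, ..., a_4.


Ansatz: y(x) = sum_{n>=0} a_n x^n, so y'(x) = sum_{n>=1} n a_n x^(n-1) and y''(x) = sum_{n>=2} n(n-1) a_n x^(n-2).
Substitute into P(x) y'' + Q(x) y' + R(x) y = 0 with P(x) = 1, Q(x) = 0, R(x) = -6, and match powers of x.
Initial conditions: a_0 = 1, a_1 = -2.
Setting the coefficient of each power of x to zero and solving order by order (substituting the coefficients already found):
  x^0: 2 a_2 - 6 a_0 = 0  ->  2 a_2 = 6 a_0 = 6  ->  a_2 = 3
  x^1: 6 a_3 - 6 a_1 = 0  ->  6 a_3 = 6 a_1 = -12  ->  a_3 = -2
  x^2: 12 a_4 - 6 a_2 = 0  ->  12 a_4 = 6 a_2 = 18  ->  a_4 = 3/2
Truncated series: y(x) = 1 - 2 x + 3 x^2 - 2 x^3 + (3/2) x^4 + O(x^5).

a_0 = 1; a_1 = -2; a_2 = 3; a_3 = -2; a_4 = 3/2


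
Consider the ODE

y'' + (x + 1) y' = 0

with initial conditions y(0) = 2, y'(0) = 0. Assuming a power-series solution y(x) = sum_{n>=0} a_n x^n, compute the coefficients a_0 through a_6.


Ansatz: y(x) = sum_{n>=0} a_n x^n, so y'(x) = sum_{n>=1} n a_n x^(n-1) and y''(x) = sum_{n>=2} n(n-1) a_n x^(n-2).
Substitute into P(x) y'' + Q(x) y' + R(x) y = 0 with P(x) = 1, Q(x) = x + 1, R(x) = 0, and match powers of x.
Initial conditions: a_0 = 2, a_1 = 0.
Setting the coefficient of each power of x to zero and solving order by order (substituting the coefficients already found):
  x^0: 2 a_2 + a_1 = 0  ->  2 a_2 = -a_1 = 0  ->  a_2 = 0
  x^1: 6 a_3 + 2 a_2 + a_1 = 0  ->  6 a_3 = -2 a_2 - a_1 = 0  ->  a_3 = 0
  x^2: 12 a_4 + 3 a_3 + 2 a_2 = 0  ->  12 a_4 = -3 a_3 - 2 a_2 = 0  ->  a_4 = 0
  x^3: 20 a_5 + 4 a_4 + 3 a_3 = 0  ->  20 a_5 = -4 a_4 - 3 a_3 = 0  ->  a_5 = 0
  x^4: 30 a_6 + 5 a_5 + 4 a_4 = 0  ->  30 a_6 = -5 a_5 - 4 a_4 = 0  ->  a_6 = 0
Truncated series: y(x) = 2 + O(x^7).

a_0 = 2; a_1 = 0; a_2 = 0; a_3 = 0; a_4 = 0; a_5 = 0; a_6 = 0


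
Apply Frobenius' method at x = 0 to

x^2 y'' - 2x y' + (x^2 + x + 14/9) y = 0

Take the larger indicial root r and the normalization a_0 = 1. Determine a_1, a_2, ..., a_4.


Write in Frobenius form y'' + (p(x)/x) y' + (q(x)/x^2) y = 0:
  p(x) = -2,  q(x) = x^2 + x + 14/9.
Indicial equation: r(r-1) + (-2) r + (14/9) = 0 -> roots r_1 = 7/3, r_2 = 2/3.
Take r = r_1 = 7/3. Let y(x) = x^r sum_{n>=0} a_n x^n with a_0 = 1.
Substitute y = x^r sum a_n x^n and match x^{r+n}. The recurrence is
  D(n) a_n + 1 a_{n-1} + 1 a_{n-2} = 0,  where D(n) = (r+n)(r+n-1) + (-2)(r+n) + (14/9).
  a_n = [-1 a_{n-1} - 1 a_{n-2}] / D(n).
Since the indicial polynomial factors as (r - r_1)(r - r_2), D(n) = (r_1 + n - r_1)(r_1 + n - r_2) = n(n + 5/3).
Evaluating step by step (a_0 = 1):
  n = 1: D(1) = 1(1 + 5/3) = 8/3; numerator = -1(1) = -1; a_1 = (-1)/(8/3) = -3/8
  n = 2: D(2) = 2(2 + 5/3) = 22/3; numerator = -1(-3/8) - 1(1) = -5/8; a_2 = (-5/8)/(22/3) = -15/176
  n = 3: D(3) = 3(3 + 5/3) = 14; numerator = -1(-15/176) - 1(-3/8) = 81/176; a_3 = (81/176)/(14) = 81/2464
  n = 4: D(4) = 4(4 + 5/3) = 68/3; numerator = -1(81/2464) - 1(-15/176) = 129/2464; a_4 = (129/2464)/(68/3) = 387/167552

r = 7/3; a_0 = 1; a_1 = -3/8; a_2 = -15/176; a_3 = 81/2464; a_4 = 387/167552


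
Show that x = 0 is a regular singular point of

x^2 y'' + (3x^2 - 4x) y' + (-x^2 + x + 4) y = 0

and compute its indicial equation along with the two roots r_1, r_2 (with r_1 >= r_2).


Divide by x^2 to reach normal form y'' + P_1(x) y' + P_2(x) y = 0 with P_1(x) = 3 - 4/x and P_2(x) = -1 + 1/x + 4/x^2.
x = 0 is a singular point because the y'-coefficient 3 - 4/x has a pole at x = 0 and the y-coefficient -1 + 1/x + 4/x^2 has a pole at x = 0.
It is a regular singular point because x P_1(x) = p(x) = 3x - 4 and x^2 P_2(x) = q(x) = -x^2 + x + 4 are polynomials, hence analytic at x = 0.
p(0) = -4,  q(0) = 4.
Indicial equation: r(r-1) + p(0) r + q(0) = 0, i.e. r^2 + (p(0) - 1) r + q(0) = 0, i.e. r^2 - 5 r + 4 = 0.
Discriminant: (-5)^2 - 4(4) = 9, so r = (5 ± 3)/2.
Solving: r_1 = 4, r_2 = 1.

indicial: r^2 - 5 r + 4 = 0; roots r_1 = 4, r_2 = 1


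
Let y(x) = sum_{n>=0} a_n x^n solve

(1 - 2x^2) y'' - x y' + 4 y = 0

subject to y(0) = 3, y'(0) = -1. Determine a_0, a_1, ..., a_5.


Ansatz: y(x) = sum_{n>=0} a_n x^n, so y'(x) = sum_{n>=1} n a_n x^(n-1) and y''(x) = sum_{n>=2} n(n-1) a_n x^(n-2).
Substitute into P(x) y'' + Q(x) y' + R(x) y = 0 with P(x) = 1 - 2x^2, Q(x) = -x, R(x) = 4, and match powers of x.
Initial conditions: a_0 = 3, a_1 = -1.
Setting the coefficient of each power of x to zero and solving order by order (substituting the coefficients already found):
  x^0: 2 a_2 + 4 a_0 = 0  ->  2 a_2 = -4 a_0 = -12  ->  a_2 = -6
  x^1: 6 a_3 + 3 a_1 = 0  ->  6 a_3 = -3 a_1 = 3  ->  a_3 = 1/2
  x^2: 12 a_4 - 2 a_2 = 0  ->  12 a_4 = 2 a_2 = -12  ->  a_4 = -1
  x^3: 20 a_5 - 11 a_3 = 0  ->  20 a_5 = 11 a_3 = 11/2  ->  a_5 = 11/40
Truncated series: y(x) = 3 - x - 6 x^2 + (1/2) x^3 - x^4 + (11/40) x^5 + O(x^6).

a_0 = 3; a_1 = -1; a_2 = -6; a_3 = 1/2; a_4 = -1; a_5 = 11/40


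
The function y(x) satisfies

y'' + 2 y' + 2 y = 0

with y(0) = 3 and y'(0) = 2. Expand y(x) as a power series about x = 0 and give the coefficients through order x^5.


Ansatz: y(x) = sum_{n>=0} a_n x^n, so y'(x) = sum_{n>=1} n a_n x^(n-1) and y''(x) = sum_{n>=2} n(n-1) a_n x^(n-2).
Substitute into P(x) y'' + Q(x) y' + R(x) y = 0 with P(x) = 1, Q(x) = 2, R(x) = 2, and match powers of x.
Initial conditions: a_0 = 3, a_1 = 2.
Setting the coefficient of each power of x to zero and solving order by order (substituting the coefficients already found):
  x^0: 2 a_2 + 2 a_1 + 2 a_0 = 0  ->  2 a_2 = -2 a_1 - 2 a_0 = -10  ->  a_2 = -5
  x^1: 6 a_3 + 4 a_2 + 2 a_1 = 0  ->  6 a_3 = -4 a_2 - 2 a_1 = 16  ->  a_3 = 8/3
  x^2: 12 a_4 + 6 a_3 + 2 a_2 = 0  ->  12 a_4 = -6 a_3 - 2 a_2 = -6  ->  a_4 = -1/2
  x^3: 20 a_5 + 8 a_4 + 2 a_3 = 0  ->  20 a_5 = -8 a_4 - 2 a_3 = -4/3  ->  a_5 = -1/15
Truncated series: y(x) = 3 + 2 x - 5 x^2 + (8/3) x^3 - (1/2) x^4 - (1/15) x^5 + O(x^6).

a_0 = 3; a_1 = 2; a_2 = -5; a_3 = 8/3; a_4 = -1/2; a_5 = -1/15


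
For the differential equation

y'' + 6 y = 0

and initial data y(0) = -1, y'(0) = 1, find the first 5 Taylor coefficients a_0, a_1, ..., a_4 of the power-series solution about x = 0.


Ansatz: y(x) = sum_{n>=0} a_n x^n, so y'(x) = sum_{n>=1} n a_n x^(n-1) and y''(x) = sum_{n>=2} n(n-1) a_n x^(n-2).
Substitute into P(x) y'' + Q(x) y' + R(x) y = 0 with P(x) = 1, Q(x) = 0, R(x) = 6, and match powers of x.
Initial conditions: a_0 = -1, a_1 = 1.
Setting the coefficient of each power of x to zero and solving order by order (substituting the coefficients already found):
  x^0: 2 a_2 + 6 a_0 = 0  ->  2 a_2 = -6 a_0 = 6  ->  a_2 = 3
  x^1: 6 a_3 + 6 a_1 = 0  ->  6 a_3 = -6 a_1 = -6  ->  a_3 = -1
  x^2: 12 a_4 + 6 a_2 = 0  ->  12 a_4 = -6 a_2 = -18  ->  a_4 = -3/2
Truncated series: y(x) = -1 + x + 3 x^2 - x^3 - (3/2) x^4 + O(x^5).

a_0 = -1; a_1 = 1; a_2 = 3; a_3 = -1; a_4 = -3/2


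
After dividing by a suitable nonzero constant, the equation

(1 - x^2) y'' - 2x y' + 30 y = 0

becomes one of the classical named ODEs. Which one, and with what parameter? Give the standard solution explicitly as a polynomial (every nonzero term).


The equation is already in a standard form:  (1 - x^2) y'' - 2x y' + 30 y = 0.
This matches the Legendre equation (1 - x^2) y'' - 2x y' + n(n+1) y = 0 (note the -2x y' term) with n(n+1) = 30, so n = 5; the polynomial solution is P_5(x).
With y = sum_k a_k x^k, matching x^k gives (k+2)(k+1) a_{k+2} = [k(k+1) - n(n+1)] a_k = (k - 5)(k + 6) a_k. The right side vanishes at k = 5, so the series with the parity of 5 terminates at degree 5.
Standard normalization (P_n(1) = 1): leading coefficient (2n)!/(2^n (n!)^2) = 3628800/(32*14400) = 63/8, so a_5 = 63/8. Work downward with a_k = (k+1)(k+2) a_{k+2} / ((k - 5)(k + 6)):
  a_3 = (4)(5)(63/8) / ((3 - 5)(3 + 6)) = (315/2)/(-18) = -35/4
  a_1 = (2)(3)(-35/4) / ((1 - 5)(1 + 6)) = (-105/2)/(-28) = 15/8
Hence P_5(x) = 63 x^5/8 - 35 x^3/4 + 15 x/8.

P_5(x); series = 63 x^5/8 - 35 x^3/4 + 15 x/8


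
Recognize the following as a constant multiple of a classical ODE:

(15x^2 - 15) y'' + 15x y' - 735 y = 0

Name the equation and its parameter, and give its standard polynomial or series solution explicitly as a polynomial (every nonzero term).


All three coefficients share the factor -15; dividing through by -15 gives  (1 - x^2) y'' - x y' + 49 y = 0.
This matches the Chebyshev equation (1 - x^2) y'' - x y' + n^2 y = 0 (note the -x y' term, not -2x y') with n^2 = 49, so n = 7; the polynomial solution is T_7(x).
With y = sum_k a_k x^k, matching x^k gives (k+2)(k+1) a_{k+2} = (k^2 - n^2) a_k = (k - 7)(k + 7) a_k. The right side vanishes at k = 7, so the series with the parity of 7 terminates at degree 7.
Standard normalization: leading coefficient of T_n is 2^(n-1), so a_7 = 2^6 = 64. Work downward with a_k = (k+1)(k+2) a_{k+2} / ((k - 7)(k + 7)):
  a_5 = (6)(7)(64) / ((5 - 7)(5 + 7)) = 2688/(-24) = -112
  a_3 = (4)(5)(-112) / ((3 - 7)(3 + 7)) = -2240/(-40) = 56
  a_1 = (2)(3)(56) / ((1 - 7)(1 + 7)) = 336/(-48) = -7
Hence T_7(x) = 64 x^7 - 112 x^5 + 56 x^3 - 7 x.

T_7(x); series = 64 x^7 - 112 x^5 + 56 x^3 - 7 x


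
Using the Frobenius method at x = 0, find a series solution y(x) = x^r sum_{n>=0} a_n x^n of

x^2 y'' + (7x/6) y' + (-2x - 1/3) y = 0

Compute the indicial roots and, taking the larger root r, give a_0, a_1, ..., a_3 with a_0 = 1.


Write in Frobenius form y'' + (p(x)/x) y' + (q(x)/x^2) y = 0:
  p(x) = 7/6,  q(x) = -2x - 1/3.
Indicial equation: r(r-1) + (7/6) r + (-1/3) = 0 -> roots r_1 = 1/2, r_2 = -2/3.
Take r = r_1 = 1/2. Let y(x) = x^r sum_{n>=0} a_n x^n with a_0 = 1.
Substitute y = x^r sum a_n x^n and match x^{r+n}. The recurrence is
  D(n) a_n - 2 a_{n-1} = 0,  where D(n) = (r+n)(r+n-1) + (7/6)(r+n) + (-1/3).
  a_n = 2 / D(n) * a_{n-1}.
Since the indicial polynomial factors as (r - r_1)(r - r_2), D(n) = (r_1 + n - r_1)(r_1 + n - r_2) = n(n + 7/6).
Evaluating step by step (a_0 = 1):
  n = 1: D(1) = 1(1 + 7/6) = 13/6; numerator = 2(1) = 2; a_1 = (2)/(13/6) = 12/13
  n = 2: D(2) = 2(2 + 7/6) = 19/3; numerator = 2(12/13) = 24/13; a_2 = (24/13)/(19/3) = 72/247
  n = 3: D(3) = 3(3 + 7/6) = 25/2; numerator = 2(72/247) = 144/247; a_3 = (144/247)/(25/2) = 288/6175

r = 1/2; a_0 = 1; a_1 = 12/13; a_2 = 72/247; a_3 = 288/6175


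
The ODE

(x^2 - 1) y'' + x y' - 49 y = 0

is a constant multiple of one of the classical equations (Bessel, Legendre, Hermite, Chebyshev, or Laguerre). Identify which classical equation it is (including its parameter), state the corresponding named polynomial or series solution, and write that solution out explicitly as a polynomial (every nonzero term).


All three coefficients share the factor -1; dividing through by -1 gives  (1 - x^2) y'' - x y' + 49 y = 0.
This matches the Chebyshev equation (1 - x^2) y'' - x y' + n^2 y = 0 (note the -x y' term, not -2x y') with n^2 = 49, so n = 7; the polynomial solution is T_7(x).
With y = sum_k a_k x^k, matching x^k gives (k+2)(k+1) a_{k+2} = (k^2 - n^2) a_k = (k - 7)(k + 7) a_k. The right side vanishes at k = 7, so the series with the parity of 7 terminates at degree 7.
Standard normalization: leading coefficient of T_n is 2^(n-1), so a_7 = 2^6 = 64. Work downward with a_k = (k+1)(k+2) a_{k+2} / ((k - 7)(k + 7)):
  a_5 = (6)(7)(64) / ((5 - 7)(5 + 7)) = 2688/(-24) = -112
  a_3 = (4)(5)(-112) / ((3 - 7)(3 + 7)) = -2240/(-40) = 56
  a_1 = (2)(3)(56) / ((1 - 7)(1 + 7)) = 336/(-48) = -7
Hence T_7(x) = 64 x^7 - 112 x^5 + 56 x^3 - 7 x.

T_7(x); series = 64 x^7 - 112 x^5 + 56 x^3 - 7 x


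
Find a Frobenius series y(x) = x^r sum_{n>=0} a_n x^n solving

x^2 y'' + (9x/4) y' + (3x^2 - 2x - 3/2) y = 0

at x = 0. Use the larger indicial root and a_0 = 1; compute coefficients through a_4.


Write in Frobenius form y'' + (p(x)/x) y' + (q(x)/x^2) y = 0:
  p(x) = 9/4,  q(x) = 3x^2 - 2x - 3/2.
Indicial equation: r(r-1) + (9/4) r + (-3/2) = 0 -> roots r_1 = 3/4, r_2 = -2.
Take r = r_1 = 3/4. Let y(x) = x^r sum_{n>=0} a_n x^n with a_0 = 1.
Substitute y = x^r sum a_n x^n and match x^{r+n}. The recurrence is
  D(n) a_n - 2 a_{n-1} + 3 a_{n-2} = 0,  where D(n) = (r+n)(r+n-1) + (9/4)(r+n) + (-3/2).
  a_n = [2 a_{n-1} - 3 a_{n-2}] / D(n).
Since the indicial polynomial factors as (r - r_1)(r - r_2), D(n) = (r_1 + n - r_1)(r_1 + n - r_2) = n(n + 11/4).
Evaluating step by step (a_0 = 1):
  n = 1: D(1) = 1(1 + 11/4) = 15/4; numerator = 2(1) = 2; a_1 = (2)/(15/4) = 8/15
  n = 2: D(2) = 2(2 + 11/4) = 19/2; numerator = 2(8/15) - 3(1) = -29/15; a_2 = (-29/15)/(19/2) = -58/285
  n = 3: D(3) = 3(3 + 11/4) = 69/4; numerator = 2(-58/285) - 3(8/15) = -572/285; a_3 = (-572/285)/(69/4) = -2288/19665
  n = 4: D(4) = 4(4 + 11/4) = 27; numerator = 2(-2288/19665) - 3(-58/285) = 1486/3933; a_4 = (1486/3933)/(27) = 1486/106191

r = 3/4; a_0 = 1; a_1 = 8/15; a_2 = -58/285; a_3 = -2288/19665; a_4 = 1486/106191


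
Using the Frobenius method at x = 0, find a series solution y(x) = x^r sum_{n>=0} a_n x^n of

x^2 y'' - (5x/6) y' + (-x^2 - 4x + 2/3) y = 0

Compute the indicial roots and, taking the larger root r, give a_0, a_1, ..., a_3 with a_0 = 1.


Write in Frobenius form y'' + (p(x)/x) y' + (q(x)/x^2) y = 0:
  p(x) = -5/6,  q(x) = -x^2 - 4x + 2/3.
Indicial equation: r(r-1) + (-5/6) r + (2/3) = 0 -> roots r_1 = 4/3, r_2 = 1/2.
Take r = r_1 = 4/3. Let y(x) = x^r sum_{n>=0} a_n x^n with a_0 = 1.
Substitute y = x^r sum a_n x^n and match x^{r+n}. The recurrence is
  D(n) a_n - 4 a_{n-1} - 1 a_{n-2} = 0,  where D(n) = (r+n)(r+n-1) + (-5/6)(r+n) + (2/3).
  a_n = [4 a_{n-1} + 1 a_{n-2}] / D(n).
Since the indicial polynomial factors as (r - r_1)(r - r_2), D(n) = (r_1 + n - r_1)(r_1 + n - r_2) = n(n + 5/6).
Evaluating step by step (a_0 = 1):
  n = 1: D(1) = 1(1 + 5/6) = 11/6; numerator = 4(1) = 4; a_1 = (4)/(11/6) = 24/11
  n = 2: D(2) = 2(2 + 5/6) = 17/3; numerator = 4(24/11) + 1(1) = 107/11; a_2 = (107/11)/(17/3) = 321/187
  n = 3: D(3) = 3(3 + 5/6) = 23/2; numerator = 4(321/187) + 1(24/11) = 1692/187; a_3 = (1692/187)/(23/2) = 3384/4301

r = 4/3; a_0 = 1; a_1 = 24/11; a_2 = 321/187; a_3 = 3384/4301


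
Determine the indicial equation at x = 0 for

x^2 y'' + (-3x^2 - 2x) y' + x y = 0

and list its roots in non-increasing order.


Divide by x^2 to reach normal form y'' + P_1(x) y' + P_2(x) y = 0 with P_1(x) = -3 - 2/x and P_2(x) = 1/x.
x = 0 is a singular point because the y'-coefficient -3 - 2/x has a pole at x = 0 and the y-coefficient 1/x has a pole at x = 0.
It is a regular singular point because x P_1(x) = p(x) = -3x - 2 and x^2 P_2(x) = q(x) = x are polynomials, hence analytic at x = 0.
p(0) = -2,  q(0) = 0.
Indicial equation: r(r-1) + p(0) r + q(0) = 0, i.e. r^2 + (p(0) - 1) r + q(0) = 0, i.e. r^2 - 3 r = 0.
Discriminant: (-3)^2 - 4(0) = 9, so r = (3 ± 3)/2.
Solving: r_1 = 3, r_2 = 0.

indicial: r^2 - 3 r = 0; roots r_1 = 3, r_2 = 0


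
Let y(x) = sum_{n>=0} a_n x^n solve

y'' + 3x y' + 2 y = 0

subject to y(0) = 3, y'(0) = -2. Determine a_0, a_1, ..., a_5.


Ansatz: y(x) = sum_{n>=0} a_n x^n, so y'(x) = sum_{n>=1} n a_n x^(n-1) and y''(x) = sum_{n>=2} n(n-1) a_n x^(n-2).
Substitute into P(x) y'' + Q(x) y' + R(x) y = 0 with P(x) = 1, Q(x) = 3x, R(x) = 2, and match powers of x.
Initial conditions: a_0 = 3, a_1 = -2.
Setting the coefficient of each power of x to zero and solving order by order (substituting the coefficients already found):
  x^0: 2 a_2 + 2 a_0 = 0  ->  2 a_2 = -2 a_0 = -6  ->  a_2 = -3
  x^1: 6 a_3 + 5 a_1 = 0  ->  6 a_3 = -5 a_1 = 10  ->  a_3 = 5/3
  x^2: 12 a_4 + 8 a_2 = 0  ->  12 a_4 = -8 a_2 = 24  ->  a_4 = 2
  x^3: 20 a_5 + 11 a_3 = 0  ->  20 a_5 = -11 a_3 = -55/3  ->  a_5 = -11/12
Truncated series: y(x) = 3 - 2 x - 3 x^2 + (5/3) x^3 + 2 x^4 - (11/12) x^5 + O(x^6).

a_0 = 3; a_1 = -2; a_2 = -3; a_3 = 5/3; a_4 = 2; a_5 = -11/12


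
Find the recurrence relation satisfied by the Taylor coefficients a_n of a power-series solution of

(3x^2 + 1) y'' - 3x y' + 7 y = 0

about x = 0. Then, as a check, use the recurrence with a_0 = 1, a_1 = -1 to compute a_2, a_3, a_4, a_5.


Substitute y = sum_n a_n x^n.
(1 + 3 x^2) y'' contributes (n+2)(n+1) a_{n+2} + 3 n(n-1) a_n at x^n.
-3 x y'(x) contributes -3 n a_n at x^n.
7 y(x) contributes 7 a_n at x^n.
Matching x^n: (n+2)(n+1) a_{n+2} + (3 n(n-1) - 3 n + 7) a_n = 0.
Thus a_{n+2} = (-3 n(n-1) + 3 n - 7) / ((n+1)(n+2)) * a_n.

Check with a_0 = 1, a_1 = -1 (apply the recurrence for n = 0, 1, 2, 3): a_0 = 1, a_1 = -1, a_2 = -7/2, a_3 = 2/3, a_4 = 49/24, a_5 = -8/15.

a_(n+2) = (-3 n(n-1) + 3 n - 7) / ((n+1)(n+2)) * a_n; check: a_0 = 1, a_1 = -1, a_2 = -7/2, a_3 = 2/3, a_4 = 49/24, a_5 = -8/15


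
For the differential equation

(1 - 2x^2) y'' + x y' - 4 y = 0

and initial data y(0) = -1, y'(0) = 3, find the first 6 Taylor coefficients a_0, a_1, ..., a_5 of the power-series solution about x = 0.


Ansatz: y(x) = sum_{n>=0} a_n x^n, so y'(x) = sum_{n>=1} n a_n x^(n-1) and y''(x) = sum_{n>=2} n(n-1) a_n x^(n-2).
Substitute into P(x) y'' + Q(x) y' + R(x) y = 0 with P(x) = 1 - 2x^2, Q(x) = x, R(x) = -4, and match powers of x.
Initial conditions: a_0 = -1, a_1 = 3.
Setting the coefficient of each power of x to zero and solving order by order (substituting the coefficients already found):
  x^0: 2 a_2 - 4 a_0 = 0  ->  2 a_2 = 4 a_0 = -4  ->  a_2 = -2
  x^1: 6 a_3 - 3 a_1 = 0  ->  6 a_3 = 3 a_1 = 9  ->  a_3 = 3/2
  x^2: 12 a_4 - 6 a_2 = 0  ->  12 a_4 = 6 a_2 = -12  ->  a_4 = -1
  x^3: 20 a_5 - 13 a_3 = 0  ->  20 a_5 = 13 a_3 = 39/2  ->  a_5 = 39/40
Truncated series: y(x) = -1 + 3 x - 2 x^2 + (3/2) x^3 - x^4 + (39/40) x^5 + O(x^6).

a_0 = -1; a_1 = 3; a_2 = -2; a_3 = 3/2; a_4 = -1; a_5 = 39/40


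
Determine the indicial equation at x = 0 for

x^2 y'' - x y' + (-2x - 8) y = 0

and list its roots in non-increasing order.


Divide by x^2 to reach normal form y'' + P_1(x) y' + P_2(x) y = 0 with P_1(x) = -1/x and P_2(x) = -2/x - 8/x^2.
x = 0 is a singular point because the y'-coefficient -1/x has a pole at x = 0 and the y-coefficient -2/x - 8/x^2 has a pole at x = 0.
It is a regular singular point because x P_1(x) = p(x) = -1 and x^2 P_2(x) = q(x) = -2x - 8 are polynomials, hence analytic at x = 0.
p(0) = -1,  q(0) = -8.
Indicial equation: r(r-1) + p(0) r + q(0) = 0, i.e. r^2 + (p(0) - 1) r + q(0) = 0, i.e. r^2 - 2 r - 8 = 0.
Discriminant: (-2)^2 - 4(-8) = 36, so r = (2 ± 6)/2.
Solving: r_1 = 4, r_2 = -2.

indicial: r^2 - 2 r - 8 = 0; roots r_1 = 4, r_2 = -2
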